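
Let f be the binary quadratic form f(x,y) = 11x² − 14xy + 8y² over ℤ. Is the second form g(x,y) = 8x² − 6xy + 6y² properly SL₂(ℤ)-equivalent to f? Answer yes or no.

D₁ = -156, D₂ = -156
f: translate: b→8 (≡-14 mod 22), so (11,-14,8)→(11,8,5)
f: flip: (11,8,5)→(5,-8,11)
f: translate: b→2 (≡-8 mod 10), so (5,-8,11)→(5,2,8)
f: reduced (well bottom): (5,2,8) with a≤c, −a<b≤a
g: flip: (8,-6,6)→(6,6,8)
g: reduced (well bottom): (6,6,8) with a≤c, −a<b≤a
reduced forms (5, 2, 8) vs (6, 6, 8) ⇒ inequivalent

no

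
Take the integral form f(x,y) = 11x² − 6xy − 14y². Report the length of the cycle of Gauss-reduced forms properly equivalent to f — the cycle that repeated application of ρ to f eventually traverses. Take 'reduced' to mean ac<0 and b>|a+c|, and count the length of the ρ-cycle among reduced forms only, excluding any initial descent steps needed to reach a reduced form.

D = 652, ⌊√D⌋ = 25
descent: ρ → (-14,6,11)  [lands on river]
river: ρ → (11,16,-9)
river: ρ → (-9,20,7)
river: ρ → (7,22,-6)
river: ρ → (-6,14,19)
river: ρ → (19,24,-1)
river: ρ → (-1,24,19)
river: ρ → (19,14,-6)
river: ρ → (-6,22,7)
river: ρ → (7,20,-9)
river: ρ → (-9,16,11)
river: ρ → (11,6,-14)
river: ρ → (-14,22,3)
river: ρ → (3,20,-21)
river: ρ → (-21,22,2)
river: ρ → (2,22,-21)
river: ρ → (-21,20,3)
river: ρ → (3,22,-14)
ρ-cycle length = 18 (tail of 1 descent step not counted)

18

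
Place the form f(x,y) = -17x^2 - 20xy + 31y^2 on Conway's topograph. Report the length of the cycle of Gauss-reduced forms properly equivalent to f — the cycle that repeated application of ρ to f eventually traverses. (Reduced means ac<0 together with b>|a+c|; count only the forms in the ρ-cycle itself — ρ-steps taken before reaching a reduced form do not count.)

D = 2508, ⌊√D⌋ = 50
descent: ρ → (31,20,-17)  [lands on river]
river: ρ → (-17,48,3)
river: ρ → (3,48,-17)
river: ρ → (-17,20,31)
river: ρ → (31,42,-6)
river: ρ → (-6,42,31)
ρ-cycle length = 6 (tail of 1 descent step not counted)

6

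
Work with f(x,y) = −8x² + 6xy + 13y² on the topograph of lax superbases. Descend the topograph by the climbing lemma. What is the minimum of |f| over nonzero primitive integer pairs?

river: ρ → (13,20,-1)
river: ρ → (-1,20,13)
river: ρ → (13,6,-8)
river: ρ → (-8,10,11)
river: ρ → (11,12,-7)
river: ρ → (-7,16,7)
river: ρ → (7,12,-11)
river: ρ → (-11,10,8)
river: ρ → (8,6,-13)
river: ρ → (-13,20,1)
river: ρ → (1,20,-13)
river: ρ → (-13,6,8)
river: ρ → (8,10,-11)
river: ρ → (-11,12,7)
river: ρ → (7,16,-7)
river: ρ → (-7,12,11)
river: ρ → (11,10,-8)
river: ρ → (-8,6,13)
closes: descent 0, river 18
min |a| on river = 1

1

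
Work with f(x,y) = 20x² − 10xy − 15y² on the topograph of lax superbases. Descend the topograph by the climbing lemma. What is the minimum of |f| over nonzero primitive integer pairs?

descent: ρ → (-15,10,20)  [lands on river]
river: ρ → (20,30,-5)
river: ρ → (-5,30,20)
river: ρ → (20,10,-15)
river: ρ → (-15,20,15)
river: ρ → (15,10,-20)
river: ρ → (-20,30,5)
river: ρ → (5,30,-20)
river: ρ → (-20,10,15)
river: ρ → (15,20,-15)
closes: descent 1, river 10
min |a| on river = 5

5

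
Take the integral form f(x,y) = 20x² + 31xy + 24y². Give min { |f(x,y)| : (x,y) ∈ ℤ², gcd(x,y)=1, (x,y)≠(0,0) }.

translate: b→-9 (≡31 mod 40), so (20,31,24)→(20,-9,13)
flip: (20,-9,13)→(13,9,20)
reduced (well bottom): (13,9,20) with a≤c, −a<b≤a
well minimum = a = 13

13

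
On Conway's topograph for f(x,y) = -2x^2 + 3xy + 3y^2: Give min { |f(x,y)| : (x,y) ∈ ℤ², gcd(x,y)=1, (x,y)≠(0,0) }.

river: ρ → (3,3,-2)
river: ρ → (-2,5,1)
river: ρ → (1,5,-2)
river: ρ → (-2,3,3)
closes: descent 0, river 4
min |a| on river = 1

1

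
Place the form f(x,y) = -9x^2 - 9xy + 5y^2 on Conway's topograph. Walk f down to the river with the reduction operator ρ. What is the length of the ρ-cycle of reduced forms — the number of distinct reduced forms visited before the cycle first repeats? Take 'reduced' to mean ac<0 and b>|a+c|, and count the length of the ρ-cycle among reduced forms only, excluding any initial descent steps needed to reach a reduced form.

D = 261, ⌊√D⌋ = 16
descent: ρ → (5,9,-9)  [lands on river]
river: ρ → (-9,9,5)
river: ρ → (5,11,-7)
river: ρ → (-7,3,9)
river: ρ → (9,15,-1)
river: ρ → (-1,15,9)
river: ρ → (9,3,-7)
river: ρ → (-7,11,5)
ρ-cycle length = 8 (tail of 1 descent step not counted)

8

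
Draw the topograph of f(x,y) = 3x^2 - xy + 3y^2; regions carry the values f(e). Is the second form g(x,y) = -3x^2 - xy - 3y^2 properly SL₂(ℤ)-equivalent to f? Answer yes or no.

D₁ = -35, D₂ = -35
f: flip: (3,-1,3)→(3,1,3)
f: reduced (well bottom): (3,1,3) with a≤c, −a<b≤a
g is negative-definite; reduce −g:
−g: reduced (well bottom): (3,1,3) with a≤c, −a<b≤a
flip sign back: reduced form of g is (-3,-1,-3)
reduced forms (3, 1, 3) vs (-3, -1, -3) ⇒ inequivalent

no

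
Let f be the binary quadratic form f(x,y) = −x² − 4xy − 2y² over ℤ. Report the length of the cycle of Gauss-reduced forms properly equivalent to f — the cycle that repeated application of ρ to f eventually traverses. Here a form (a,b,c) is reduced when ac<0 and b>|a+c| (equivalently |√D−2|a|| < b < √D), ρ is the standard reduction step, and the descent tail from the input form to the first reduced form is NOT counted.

D = 8, ⌊√D⌋ = 2
descent: ρ → (-2,0,1)
descent: ρ → (1,2,-1)  [lands on river]
river: ρ → (-1,2,1)
ρ-cycle length = 2 (tail of 2 descent steps not counted)

2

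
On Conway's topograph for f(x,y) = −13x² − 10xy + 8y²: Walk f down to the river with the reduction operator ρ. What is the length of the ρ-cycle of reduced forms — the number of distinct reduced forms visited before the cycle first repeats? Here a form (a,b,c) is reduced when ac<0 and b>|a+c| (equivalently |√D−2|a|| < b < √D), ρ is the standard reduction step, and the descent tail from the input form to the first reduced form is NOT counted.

D = 516, ⌊√D⌋ = 22
descent: ρ → (8,10,-13)  [lands on river]
river: ρ → (-13,16,5)
river: ρ → (5,14,-16)
river: ρ → (-16,18,3)
river: ρ → (3,18,-16)
river: ρ → (-16,14,5)
river: ρ → (5,16,-13)
river: ρ → (-13,10,8)
river: ρ → (8,22,-1)
river: ρ → (-1,22,8)
ρ-cycle length = 10 (tail of 1 descent step not counted)

10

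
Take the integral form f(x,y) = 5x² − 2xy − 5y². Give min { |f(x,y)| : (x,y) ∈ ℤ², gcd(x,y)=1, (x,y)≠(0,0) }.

descent: ρ → (-5,2,5)  [lands on river]
river: ρ → (5,8,-2)
river: ρ → (-2,8,5)
river: ρ → (5,2,-5)
river: ρ → (-5,8,2)
river: ρ → (2,8,-5)
closes: descent 1, river 6
min |a| on river = 2

2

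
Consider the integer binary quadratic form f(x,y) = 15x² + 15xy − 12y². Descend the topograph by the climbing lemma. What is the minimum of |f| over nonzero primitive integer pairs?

river: ρ → (-12,9,18)
river: ρ → (18,27,-3)
river: ρ → (-3,27,18)
river: ρ → (18,9,-12)
river: ρ → (-12,15,15)
river: ρ → (15,15,-12)
closes: descent 0, river 6
min |a| on river = 3

3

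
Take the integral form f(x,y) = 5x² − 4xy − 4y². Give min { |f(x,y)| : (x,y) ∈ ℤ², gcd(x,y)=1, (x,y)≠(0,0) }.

descent: ρ → (-4,4,5)  [lands on river]
river: ρ → (5,6,-3)
river: ρ → (-3,6,5)
river: ρ → (5,4,-4)
closes: descent 1, river 4
min |a| on river = 3

3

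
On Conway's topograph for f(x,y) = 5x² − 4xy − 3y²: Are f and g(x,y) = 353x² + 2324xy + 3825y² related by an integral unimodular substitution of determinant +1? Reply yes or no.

D₁ = 76, D₂ = 76
river cycle of f (length 6): (-3, 4, 5), (5, 6, -2), (-2, 6, 5), (5, 4, -3), (-3, 8, 1), (1, 8, -3)
river cycle of g (length 6): (5, 6, -2), (-2, 6, 5), (5, 4, -3), (-3, 8, 1), (1, 8, -3), (-3, 4, 5)
cycles coincide ⇒ equivalent

yes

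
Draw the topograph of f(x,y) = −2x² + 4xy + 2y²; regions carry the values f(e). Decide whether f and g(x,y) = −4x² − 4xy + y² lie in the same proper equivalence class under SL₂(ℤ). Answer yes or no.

D₁ = 32, D₂ = 32
river cycle of f (length 2): (2, 4, -2), (-2, 4, 2)
river cycle of g (length 2): (1, 4, -4), (-4, 4, 1)
cycles differ ⇒ inequivalent

no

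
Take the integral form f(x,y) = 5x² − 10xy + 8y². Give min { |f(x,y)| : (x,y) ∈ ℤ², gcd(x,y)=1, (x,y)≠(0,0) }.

translate: b→0 (≡-10 mod 10), so (5,-10,8)→(5,0,3)
flip: (5,0,3)→(3,0,5)
reduced (well bottom): (3,0,5) with a≤c, −a<b≤a
well minimum = a = 3

3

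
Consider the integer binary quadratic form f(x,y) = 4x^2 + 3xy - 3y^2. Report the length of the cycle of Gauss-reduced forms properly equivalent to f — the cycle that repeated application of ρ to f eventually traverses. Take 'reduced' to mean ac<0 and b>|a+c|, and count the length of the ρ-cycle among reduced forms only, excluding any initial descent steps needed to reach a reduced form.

D = 57, ⌊√D⌋ = 7
river: ρ → (-3,3,4)
river: ρ → (4,5,-2)
river: ρ → (-2,7,1)
river: ρ → (1,7,-2)
river: ρ → (-2,5,4)
river: ρ → (4,3,-3)
ρ-cycle length = 6 (tail of 0 descent steps not counted)

6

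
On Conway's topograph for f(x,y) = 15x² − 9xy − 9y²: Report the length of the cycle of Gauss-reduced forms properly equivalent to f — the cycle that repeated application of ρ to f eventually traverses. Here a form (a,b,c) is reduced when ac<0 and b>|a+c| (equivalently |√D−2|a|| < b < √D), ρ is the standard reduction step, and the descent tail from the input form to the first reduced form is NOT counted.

D = 621, ⌊√D⌋ = 24
descent: ρ → (-9,9,15)  [lands on river]
river: ρ → (15,21,-3)
river: ρ → (-3,21,15)
river: ρ → (15,9,-9)
ρ-cycle length = 4 (tail of 1 descent step not counted)

4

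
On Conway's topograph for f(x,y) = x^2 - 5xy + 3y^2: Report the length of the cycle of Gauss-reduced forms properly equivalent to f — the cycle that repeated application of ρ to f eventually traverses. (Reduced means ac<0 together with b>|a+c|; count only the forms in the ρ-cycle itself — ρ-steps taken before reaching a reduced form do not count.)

D = 13, ⌊√D⌋ = 3
descent: ρ → (3,-1,-1)
descent: ρ → (-1,3,1)  [lands on river]
river: ρ → (1,3,-1)
ρ-cycle length = 2 (tail of 2 descent steps not counted)

2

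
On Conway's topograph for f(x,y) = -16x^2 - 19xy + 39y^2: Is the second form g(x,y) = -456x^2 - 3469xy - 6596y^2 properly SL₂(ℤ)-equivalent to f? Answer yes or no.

D₁ = 2857, D₂ = 2857
river cycle of f (length 46): (-16, 45, 13), (13, 33, -34), (-34, 35, 12), (12, 37, -31), (-31, 25, 18), (18, 47, -9), (-9, 43, 28), (28, 13, -24), (-24, 35, 17), (17, 33, -26), … (36 more)
river cycle of g (length 46): (-16, 45, 13), (13, 33, -34), (-34, 35, 12), (12, 37, -31), (-31, 25, 18), (18, 47, -9), (-9, 43, 28), (28, 13, -24), (-24, 35, 17), (17, 33, -26), … (36 more)
cycles coincide ⇒ equivalent

yes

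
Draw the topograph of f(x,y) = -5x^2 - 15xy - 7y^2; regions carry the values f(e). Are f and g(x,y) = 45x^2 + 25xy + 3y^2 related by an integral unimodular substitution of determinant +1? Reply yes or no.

D₁ = 85, D₂ = 85
river cycle of f (length 6): (3, 5, -5), (-5, 5, 3), (3, 7, -3), (-3, 5, 5), (5, 5, -3), (-3, 7, 3)
river cycle of g (length 6): (3, 5, -5), (-5, 5, 3), (3, 7, -3), (-3, 5, 5), (5, 5, -3), (-3, 7, 3)
cycles coincide ⇒ equivalent

yes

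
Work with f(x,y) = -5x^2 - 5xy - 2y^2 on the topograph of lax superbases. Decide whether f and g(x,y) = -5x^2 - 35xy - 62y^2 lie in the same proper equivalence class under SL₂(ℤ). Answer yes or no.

D₁ = -15, D₂ = -15
f is negative-definite; reduce −f:
−f: flip: (5,5,2)→(2,-5,5)
−f: translate: b→-1 (≡-5 mod 4), so (2,-5,5)→(2,-1,2)
−f: flip: (2,-1,2)→(2,1,2)
−f: reduced (well bottom): (2,1,2) with a≤c, −a<b≤a
flip sign back: reduced form of f is (-2,-1,-2)
g is negative-definite; reduce −g:
−g: translate: b→5 (≡35 mod 10), so (5,35,62)→(5,5,2)
−g: flip: (5,5,2)→(2,-5,5)
−g: translate: b→-1 (≡-5 mod 4), so (2,-5,5)→(2,-1,2)
−g: flip: (2,-1,2)→(2,1,2)
−g: reduced (well bottom): (2,1,2) with a≤c, −a<b≤a
flip sign back: reduced form of g is (-2,-1,-2)
reduced forms (-2, -1, -2) vs (-2, -1, -2) ⇒ equivalent

yes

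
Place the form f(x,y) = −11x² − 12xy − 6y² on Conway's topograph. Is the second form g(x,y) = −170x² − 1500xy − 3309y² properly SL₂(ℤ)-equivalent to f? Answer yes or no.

D₁ = -120, D₂ = -120
f is negative-definite; reduce −f:
−f: translate: b→-10 (≡12 mod 22), so (11,12,6)→(11,-10,5)
−f: flip: (11,-10,5)→(5,10,11)
−f: translate: b→0 (≡10 mod 10), so (5,10,11)→(5,0,6)
−f: reduced (well bottom): (5,0,6) with a≤c, −a<b≤a
flip sign back: reduced form of f is (-5,0,-6)
g is negative-definite; reduce −g:
−g: translate: b→140 (≡1500 mod 340), so (170,1500,3309)→(170,140,29)
−g: flip: (170,140,29)→(29,-140,170)
−g: translate: b→-24 (≡-140 mod 58), so (29,-140,170)→(29,-24,6)
−g: flip: (29,-24,6)→(6,24,29)
−g: translate: b→0 (≡24 mod 12), so (6,24,29)→(6,0,5)
−g: flip: (6,0,5)→(5,0,6)
−g: reduced (well bottom): (5,0,6) with a≤c, −a<b≤a
flip sign back: reduced form of g is (-5,0,-6)
reduced forms (-5, 0, -6) vs (-5, 0, -6) ⇒ equivalent

yes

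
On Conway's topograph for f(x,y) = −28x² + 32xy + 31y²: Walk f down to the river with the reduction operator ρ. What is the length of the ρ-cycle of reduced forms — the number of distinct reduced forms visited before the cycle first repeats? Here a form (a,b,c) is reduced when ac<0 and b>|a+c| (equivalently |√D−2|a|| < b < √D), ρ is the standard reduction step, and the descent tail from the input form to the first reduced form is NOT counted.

D = 4496, ⌊√D⌋ = 67
river: ρ → (31,30,-29)
river: ρ → (-29,28,32)
river: ρ → (32,36,-25)
river: ρ → (-25,64,4)
river: ρ → (4,64,-25)
river: ρ → (-25,36,32)
river: ρ → (32,28,-29)
river: ρ → (-29,30,31)
river: ρ → (31,32,-28)
river: ρ → (-28,24,35)
river: ρ → (35,46,-17)
river: ρ → (-17,56,20)
river: ρ → (20,64,-5)
river: ρ → (-5,66,7)
river: ρ → (7,60,-32)
river: ρ → (-32,4,35)
river: ρ → (35,66,-1)
river: ρ → (-1,66,35)
river: ρ → (35,4,-32)
river: ρ → (-32,60,7)
river: ρ → (7,66,-5)
river: ρ → (-5,64,20)
river: ρ → (20,56,-17)
river: ρ → (-17,46,35)
river: ρ → (35,24,-28)
river: ρ → (-28,32,31)
ρ-cycle length = 26 (tail of 0 descent steps not counted)

26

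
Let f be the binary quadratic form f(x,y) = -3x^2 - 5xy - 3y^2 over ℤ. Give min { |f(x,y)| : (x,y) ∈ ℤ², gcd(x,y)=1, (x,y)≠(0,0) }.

translate: b→-1 (≡5 mod 6), so (3,5,3)→(3,-1,1)
flip: (3,-1,1)→(1,1,3)
reduced (well bottom): (1,1,3) with a≤c, −a<b≤a
well minimum |f| = |-1| = 1 (negative-definite)

1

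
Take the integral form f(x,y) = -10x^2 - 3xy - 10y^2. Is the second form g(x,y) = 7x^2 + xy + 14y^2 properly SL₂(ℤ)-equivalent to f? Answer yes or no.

D₁ = -391, D₂ = -391
f is negative-definite; reduce −f:
−f: reduced (well bottom): (10,3,10) with a≤c, −a<b≤a
flip sign back: reduced form of f is (-10,-3,-10)
g: reduced (well bottom): (7,1,14) with a≤c, −a<b≤a
reduced forms (-10, -3, -10) vs (7, 1, 14) ⇒ inequivalent

no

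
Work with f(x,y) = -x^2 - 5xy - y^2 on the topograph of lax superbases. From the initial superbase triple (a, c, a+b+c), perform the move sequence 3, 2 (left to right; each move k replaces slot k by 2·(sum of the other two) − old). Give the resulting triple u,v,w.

start (-1,-1,-7) = (f(1,0),f(0,1),f(1,1))
replace slot 3: 2·((-1)+(-1)) − (-7) = 3 → (-1,-1,3)
replace slot 2: 2·((-1)+3) − (-1) = 5 → (-1,5,3)

-1,5,3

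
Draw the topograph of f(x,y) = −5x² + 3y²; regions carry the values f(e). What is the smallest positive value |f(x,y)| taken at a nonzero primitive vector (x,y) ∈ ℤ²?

descent: ρ → (3,6,-2)  [lands on river]
river: ρ → (-2,6,3)
closes: descent 1, river 2
min |a| on river = 2

2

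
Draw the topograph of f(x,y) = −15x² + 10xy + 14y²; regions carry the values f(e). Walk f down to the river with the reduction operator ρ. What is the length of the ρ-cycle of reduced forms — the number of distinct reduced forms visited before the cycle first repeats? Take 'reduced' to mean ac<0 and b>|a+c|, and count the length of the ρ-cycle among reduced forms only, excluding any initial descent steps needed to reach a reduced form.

D = 940, ⌊√D⌋ = 30
river: ρ → (14,18,-11)
river: ρ → (-11,26,6)
river: ρ → (6,22,-19)
river: ρ → (-19,16,9)
river: ρ → (9,20,-15)
river: ρ → (-15,10,14)
ρ-cycle length = 6 (tail of 0 descent steps not counted)

6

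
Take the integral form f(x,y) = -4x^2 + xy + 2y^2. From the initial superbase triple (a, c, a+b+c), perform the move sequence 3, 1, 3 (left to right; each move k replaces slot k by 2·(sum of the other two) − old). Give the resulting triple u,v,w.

start (-4,2,-1) = (f(1,0),f(0,1),f(1,1))
replace slot 3: 2·((-4)+2) − (-1) = -3 → (-4,2,-3)
replace slot 1: 2·(2+(-3)) − (-4) = 2 → (2,2,-3)
replace slot 3: 2·(2+2) − (-3) = 11 → (2,2,11)

2,2,11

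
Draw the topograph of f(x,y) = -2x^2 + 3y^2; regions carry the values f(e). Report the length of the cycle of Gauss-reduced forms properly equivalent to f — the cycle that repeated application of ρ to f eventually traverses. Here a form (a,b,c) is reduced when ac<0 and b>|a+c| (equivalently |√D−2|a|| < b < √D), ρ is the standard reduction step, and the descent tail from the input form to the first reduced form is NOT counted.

D = 24, ⌊√D⌋ = 4
descent: ρ → (3,0,-2)
descent: ρ → (-2,4,1)  [lands on river]
river: ρ → (1,4,-2)
ρ-cycle length = 2 (tail of 2 descent steps not counted)

2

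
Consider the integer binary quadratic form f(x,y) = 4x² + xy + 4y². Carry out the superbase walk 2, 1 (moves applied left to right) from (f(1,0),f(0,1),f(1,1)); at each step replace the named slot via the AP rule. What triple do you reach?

start (4,4,9) = (f(1,0),f(0,1),f(1,1))
replace slot 2: 2·(4+9) − 4 = 22 → (4,22,9)
replace slot 1: 2·(22+9) − 4 = 58 → (58,22,9)

58,22,9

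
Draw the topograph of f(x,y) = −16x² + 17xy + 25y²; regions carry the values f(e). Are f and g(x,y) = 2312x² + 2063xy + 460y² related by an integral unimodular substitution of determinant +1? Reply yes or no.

D₁ = 1889, D₂ = 1889
river cycle of f (length 66): (25, 33, -8), (-8, 31, 29), (29, 27, -10), (-10, 33, 20), (20, 7, -23), (-23, 39, 4), (4, 41, -13), (-13, 37, 10), (10, 43, -1), (-1, 43, 10), … (56 more)
river cycle of g (length 66): (26, 15, -16), (-16, 17, 25), (25, 33, -8), (-8, 31, 29), (29, 27, -10), (-10, 33, 20), (20, 7, -23), (-23, 39, 4), (4, 41, -13), (-13, 37, 10), … (56 more)
cycles coincide ⇒ equivalent

yes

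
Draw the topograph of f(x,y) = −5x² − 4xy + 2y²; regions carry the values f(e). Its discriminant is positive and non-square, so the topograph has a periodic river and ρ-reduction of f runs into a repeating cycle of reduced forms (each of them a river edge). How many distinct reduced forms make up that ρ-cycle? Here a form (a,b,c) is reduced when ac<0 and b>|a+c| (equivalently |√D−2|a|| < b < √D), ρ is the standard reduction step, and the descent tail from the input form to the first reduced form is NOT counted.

D = 56, ⌊√D⌋ = 7
descent: ρ → (2,4,-5)  [lands on river]
river: ρ → (-5,6,1)
river: ρ → (1,6,-5)
river: ρ → (-5,4,2)
ρ-cycle length = 4 (tail of 1 descent step not counted)

4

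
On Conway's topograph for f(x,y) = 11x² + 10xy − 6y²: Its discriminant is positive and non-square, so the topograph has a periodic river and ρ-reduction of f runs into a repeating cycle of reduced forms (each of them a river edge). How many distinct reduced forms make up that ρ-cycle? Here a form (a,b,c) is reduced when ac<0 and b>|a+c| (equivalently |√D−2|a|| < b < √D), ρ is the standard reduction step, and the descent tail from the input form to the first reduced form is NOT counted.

D = 364, ⌊√D⌋ = 19
river: ρ → (-6,14,7)
river: ρ → (7,14,-6)
river: ρ → (-6,10,11)
river: ρ → (11,12,-5)
river: ρ → (-5,18,2)
river: ρ → (2,18,-5)
river: ρ → (-5,12,11)
river: ρ → (11,10,-6)
ρ-cycle length = 8 (tail of 0 descent steps not counted)

8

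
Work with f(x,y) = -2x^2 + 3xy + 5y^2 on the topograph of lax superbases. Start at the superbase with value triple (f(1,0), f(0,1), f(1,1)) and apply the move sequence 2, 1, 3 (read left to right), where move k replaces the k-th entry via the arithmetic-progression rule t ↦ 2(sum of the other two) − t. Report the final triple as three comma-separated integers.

start (-2,5,6) = (f(1,0),f(0,1),f(1,1))
replace slot 2: 2·((-2)+6) − 5 = 3 → (-2,3,6)
replace slot 1: 2·(3+6) − (-2) = 20 → (20,3,6)
replace slot 3: 2·(20+3) − 6 = 40 → (20,3,40)

20,3,40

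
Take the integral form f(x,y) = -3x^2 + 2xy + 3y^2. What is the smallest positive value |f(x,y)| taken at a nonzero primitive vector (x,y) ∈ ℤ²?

river: ρ → (3,4,-2)
river: ρ → (-2,4,3)
river: ρ → (3,2,-3)
river: ρ → (-3,4,2)
river: ρ → (2,4,-3)
river: ρ → (-3,2,3)
closes: descent 0, river 6
min |a| on river = 2

2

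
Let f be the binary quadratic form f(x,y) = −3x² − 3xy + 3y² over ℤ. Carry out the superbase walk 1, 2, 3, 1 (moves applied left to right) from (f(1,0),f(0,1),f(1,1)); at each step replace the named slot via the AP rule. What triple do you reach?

start (-3,3,-3) = (f(1,0),f(0,1),f(1,1))
replace slot 1: 2·(3+(-3)) − (-3) = 3 → (3,3,-3)
replace slot 2: 2·(3+(-3)) − 3 = -3 → (3,-3,-3)
replace slot 3: 2·(3+(-3)) − (-3) = 3 → (3,-3,3)
replace slot 1: 2·((-3)+3) − 3 = -3 → (-3,-3,3)

-3,-3,3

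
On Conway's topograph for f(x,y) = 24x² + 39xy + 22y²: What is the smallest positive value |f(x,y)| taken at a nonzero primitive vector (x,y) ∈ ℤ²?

translate: b→-9 (≡39 mod 48), so (24,39,22)→(24,-9,7)
flip: (24,-9,7)→(7,9,24)
translate: b→-5 (≡9 mod 14), so (7,9,24)→(7,-5,22)
reduced (well bottom): (7,-5,22) with a≤c, −a<b≤a
well minimum = a = 7

7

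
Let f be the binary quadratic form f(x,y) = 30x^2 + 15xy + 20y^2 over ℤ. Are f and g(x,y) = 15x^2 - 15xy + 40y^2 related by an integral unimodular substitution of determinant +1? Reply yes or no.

D₁ = -2175, D₂ = -2175
f: flip: (30,15,20)→(20,-15,30)
f: reduced (well bottom): (20,-15,30) with a≤c, −a<b≤a
g: translate: b→15 (≡-15 mod 30), so (15,-15,40)→(15,15,40)
g: reduced (well bottom): (15,15,40) with a≤c, −a<b≤a
reduced forms (20, -15, 30) vs (15, 15, 40) ⇒ inequivalent

no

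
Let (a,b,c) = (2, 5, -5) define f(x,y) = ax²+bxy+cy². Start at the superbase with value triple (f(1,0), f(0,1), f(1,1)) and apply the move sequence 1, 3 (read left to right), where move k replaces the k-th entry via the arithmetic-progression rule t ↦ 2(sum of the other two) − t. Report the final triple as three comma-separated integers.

start (2,-5,2) = (f(1,0),f(0,1),f(1,1))
replace slot 1: 2·((-5)+2) − 2 = -8 → (-8,-5,2)
replace slot 3: 2·((-8)+(-5)) − 2 = -28 → (-8,-5,-28)

-8,-5,-28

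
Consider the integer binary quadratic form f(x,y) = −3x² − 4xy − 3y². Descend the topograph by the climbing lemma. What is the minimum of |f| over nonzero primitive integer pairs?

translate: b→-2 (≡4 mod 6), so (3,4,3)→(3,-2,2)
flip: (3,-2,2)→(2,2,3)
reduced (well bottom): (2,2,3) with a≤c, −a<b≤a
well minimum |f| = |-2| = 2 (negative-definite)

2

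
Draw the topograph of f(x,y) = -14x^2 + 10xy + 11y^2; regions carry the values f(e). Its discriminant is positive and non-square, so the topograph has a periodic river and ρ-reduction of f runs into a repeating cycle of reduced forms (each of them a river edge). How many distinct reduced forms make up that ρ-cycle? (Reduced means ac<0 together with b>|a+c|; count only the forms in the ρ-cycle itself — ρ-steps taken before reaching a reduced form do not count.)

D = 716, ⌊√D⌋ = 26
river: ρ → (11,12,-13)
river: ρ → (-13,14,10)
river: ρ → (10,26,-1)
river: ρ → (-1,26,10)
river: ρ → (10,14,-13)
river: ρ → (-13,12,11)
river: ρ → (11,10,-14)
river: ρ → (-14,18,7)
river: ρ → (7,24,-5)
river: ρ → (-5,26,2)
river: ρ → (2,26,-5)
river: ρ → (-5,24,7)
river: ρ → (7,18,-14)
river: ρ → (-14,10,11)
ρ-cycle length = 14 (tail of 0 descent steps not counted)

14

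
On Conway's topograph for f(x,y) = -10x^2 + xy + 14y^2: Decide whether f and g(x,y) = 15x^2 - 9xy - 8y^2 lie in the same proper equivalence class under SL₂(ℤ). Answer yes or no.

D₁ = 561, D₂ = 561
river cycle of f (length 16): (-10, 21, 3), (3, 21, -10), (-10, 19, 5), (5, 21, -6), (-6, 15, 14), (14, 13, -7), (-7, 15, 12), (12, 9, -10), (-10, 11, 11), (11, 11, -10), … (6 more)
river cycle of g (length 10): (-8, 9, 15), (15, 21, -2), (-2, 23, 4), (4, 17, -17), (-17, 17, 4), (4, 23, -2), (-2, 21, 15), (15, 9, -8), (-8, 23, 1), (1, 23, -8)
cycles differ ⇒ inequivalent

no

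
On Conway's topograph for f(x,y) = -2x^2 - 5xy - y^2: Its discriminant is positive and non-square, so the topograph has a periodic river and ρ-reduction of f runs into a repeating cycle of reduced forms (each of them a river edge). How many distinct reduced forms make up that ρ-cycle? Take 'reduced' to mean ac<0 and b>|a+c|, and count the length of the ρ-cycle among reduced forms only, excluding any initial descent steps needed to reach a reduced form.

D = 17, ⌊√D⌋ = 4
descent: ρ → (-1,3,2)  [lands on river]
river: ρ → (2,1,-2)
river: ρ → (-2,3,1)
river: ρ → (1,3,-2)
river: ρ → (-2,1,2)
river: ρ → (2,3,-1)
ρ-cycle length = 6 (tail of 1 descent step not counted)

6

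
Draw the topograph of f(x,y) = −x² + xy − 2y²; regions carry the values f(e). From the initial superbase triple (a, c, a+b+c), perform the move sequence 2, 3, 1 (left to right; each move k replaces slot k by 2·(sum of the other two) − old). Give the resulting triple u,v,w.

start (-1,-2,-2) = (f(1,0),f(0,1),f(1,1))
replace slot 2: 2·((-1)+(-2)) − (-2) = -4 → (-1,-4,-2)
replace slot 3: 2·((-1)+(-4)) − (-2) = -8 → (-1,-4,-8)
replace slot 1: 2·((-4)+(-8)) − (-1) = -23 → (-23,-4,-8)

-23,-4,-8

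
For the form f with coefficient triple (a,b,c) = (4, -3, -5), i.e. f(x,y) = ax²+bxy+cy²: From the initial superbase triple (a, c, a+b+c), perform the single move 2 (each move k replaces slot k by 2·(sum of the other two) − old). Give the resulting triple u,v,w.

start (4,-5,-4) = (f(1,0),f(0,1),f(1,1))
replace slot 2: 2·(4+(-4)) − (-5) = 5 → (4,5,-4)

4,5,-4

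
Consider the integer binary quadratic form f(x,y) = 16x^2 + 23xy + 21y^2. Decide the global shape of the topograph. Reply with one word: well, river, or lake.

D = b²−4ac = 23² − 4·16·21 = -815
D < 0 ⇒ definite ⇒ every region one sign ⇒ single well

well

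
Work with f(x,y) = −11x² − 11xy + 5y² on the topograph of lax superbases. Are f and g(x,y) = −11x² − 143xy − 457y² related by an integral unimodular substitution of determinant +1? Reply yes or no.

D₁ = 341, D₂ = 341
river cycle of f (length 6): (5, 11, -11), (-11, 11, 5), (5, 9, -13), (-13, 17, 1), (1, 17, -13), (-13, 9, 5)
river cycle of g (length 6): (-11, 11, 5), (5, 9, -13), (-13, 17, 1), (1, 17, -13), (-13, 9, 5), (5, 11, -11)
cycles coincide ⇒ equivalent

yes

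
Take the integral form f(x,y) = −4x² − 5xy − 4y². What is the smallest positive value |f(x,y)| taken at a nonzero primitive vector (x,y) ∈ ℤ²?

translate: b→-3 (≡5 mod 8), so (4,5,4)→(4,-3,3)
flip: (4,-3,3)→(3,3,4)
reduced (well bottom): (3,3,4) with a≤c, −a<b≤a
well minimum |f| = |-3| = 3 (negative-definite)

3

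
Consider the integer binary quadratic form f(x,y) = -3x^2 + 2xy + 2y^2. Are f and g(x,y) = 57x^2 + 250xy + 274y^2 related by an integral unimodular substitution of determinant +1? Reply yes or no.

D₁ = 28, D₂ = 28
river cycle of f (length 4): (2, 2, -3), (-3, 4, 1), (1, 4, -3), (-3, 2, 2)
river cycle of g (length 4): (2, 2, -3), (-3, 4, 1), (1, 4, -3), (-3, 2, 2)
cycles coincide ⇒ equivalent

yes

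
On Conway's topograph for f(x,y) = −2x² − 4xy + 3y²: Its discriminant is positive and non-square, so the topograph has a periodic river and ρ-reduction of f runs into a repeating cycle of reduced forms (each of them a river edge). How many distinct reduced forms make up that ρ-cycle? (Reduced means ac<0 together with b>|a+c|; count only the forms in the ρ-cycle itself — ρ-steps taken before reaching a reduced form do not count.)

D = 40, ⌊√D⌋ = 6
descent: ρ → (3,4,-2)  [lands on river]
river: ρ → (-2,4,3)
river: ρ → (3,2,-3)
river: ρ → (-3,4,2)
river: ρ → (2,4,-3)
river: ρ → (-3,2,3)
ρ-cycle length = 6 (tail of 1 descent step not counted)

6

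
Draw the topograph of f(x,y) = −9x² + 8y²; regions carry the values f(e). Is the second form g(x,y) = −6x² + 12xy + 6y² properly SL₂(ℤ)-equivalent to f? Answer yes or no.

D₁ = 288, D₂ = 288
river cycle of f (length 2): (8, 16, -1), (-1, 16, 8)
river cycle of g (length 2): (6, 12, -6), (-6, 12, 6)
cycles differ ⇒ inequivalent

no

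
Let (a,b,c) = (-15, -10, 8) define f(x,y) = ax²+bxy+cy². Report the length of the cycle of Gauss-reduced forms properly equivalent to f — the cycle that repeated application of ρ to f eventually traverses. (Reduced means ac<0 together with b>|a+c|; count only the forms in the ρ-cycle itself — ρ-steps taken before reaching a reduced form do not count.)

D = 580, ⌊√D⌋ = 24
descent: ρ → (8,10,-15)  [lands on river]
river: ρ → (-15,20,3)
river: ρ → (3,22,-8)
river: ρ → (-8,10,15)
river: ρ → (15,20,-3)
river: ρ → (-3,22,8)
ρ-cycle length = 6 (tail of 1 descent step not counted)

6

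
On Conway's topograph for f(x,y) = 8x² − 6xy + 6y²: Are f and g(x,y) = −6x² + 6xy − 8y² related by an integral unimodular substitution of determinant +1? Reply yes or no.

D₁ = -156, D₂ = -156
f: flip: (8,-6,6)→(6,6,8)
f: reduced (well bottom): (6,6,8) with a≤c, −a<b≤a
g is negative-definite; reduce −g:
−g: translate: b→6 (≡-6 mod 12), so (6,-6,8)→(6,6,8)
−g: reduced (well bottom): (6,6,8) with a≤c, −a<b≤a
flip sign back: reduced form of g is (-6,-6,-8)
reduced forms (6, 6, 8) vs (-6, -6, -8) ⇒ inequivalent

no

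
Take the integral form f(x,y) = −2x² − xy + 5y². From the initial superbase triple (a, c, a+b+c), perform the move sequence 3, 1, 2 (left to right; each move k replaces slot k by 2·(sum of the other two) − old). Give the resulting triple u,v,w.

start (-2,5,2) = (f(1,0),f(0,1),f(1,1))
replace slot 3: 2·((-2)+5) − 2 = 4 → (-2,5,4)
replace slot 1: 2·(5+4) − (-2) = 20 → (20,5,4)
replace slot 2: 2·(20+4) − 5 = 43 → (20,43,4)

20,43,4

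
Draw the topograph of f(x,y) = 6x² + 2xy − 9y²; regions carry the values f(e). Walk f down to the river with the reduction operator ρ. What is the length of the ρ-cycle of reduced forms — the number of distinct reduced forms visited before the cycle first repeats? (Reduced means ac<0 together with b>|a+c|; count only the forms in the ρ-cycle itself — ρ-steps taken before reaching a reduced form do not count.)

D = 220, ⌊√D⌋ = 14
descent: ρ → (-9,-2,6)
descent: ρ → (6,14,-1)  [lands on river]
river: ρ → (-1,14,6)
river: ρ → (6,10,-5)
river: ρ → (-5,10,6)
ρ-cycle length = 4 (tail of 2 descent steps not counted)

4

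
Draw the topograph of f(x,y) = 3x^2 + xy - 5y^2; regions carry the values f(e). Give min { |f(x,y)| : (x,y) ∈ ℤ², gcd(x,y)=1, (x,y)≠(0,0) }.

descent: ρ → (-5,-1,3)
descent: ρ → (3,7,-1)  [lands on river]
river: ρ → (-1,7,3)
river: ρ → (3,5,-3)
river: ρ → (-3,7,1)
river: ρ → (1,7,-3)
river: ρ → (-3,5,3)
closes: descent 2, river 6
min |a| on river = 1

1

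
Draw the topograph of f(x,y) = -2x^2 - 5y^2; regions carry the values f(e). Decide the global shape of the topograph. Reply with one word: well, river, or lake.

D = b²−4ac = 0² − 4·(-2)·(-5) = -40
D < 0 ⇒ definite ⇒ every region one sign ⇒ single well

well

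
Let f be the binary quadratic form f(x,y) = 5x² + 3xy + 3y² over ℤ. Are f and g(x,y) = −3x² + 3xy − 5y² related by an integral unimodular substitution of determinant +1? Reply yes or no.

D₁ = -51, D₂ = -51
f: flip: (5,3,3)→(3,-3,5)
f: translate: b→3 (≡-3 mod 6), so (3,-3,5)→(3,3,5)
f: reduced (well bottom): (3,3,5) with a≤c, −a<b≤a
g is negative-definite; reduce −g:
−g: translate: b→3 (≡-3 mod 6), so (3,-3,5)→(3,3,5)
−g: reduced (well bottom): (3,3,5) with a≤c, −a<b≤a
flip sign back: reduced form of g is (-3,-3,-5)
reduced forms (3, 3, 5) vs (-3, -3, -5) ⇒ inequivalent

no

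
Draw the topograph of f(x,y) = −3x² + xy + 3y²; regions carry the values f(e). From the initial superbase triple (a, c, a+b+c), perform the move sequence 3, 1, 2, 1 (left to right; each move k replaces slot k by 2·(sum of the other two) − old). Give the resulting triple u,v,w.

start (-3,3,1) = (f(1,0),f(0,1),f(1,1))
replace slot 3: 2·((-3)+3) − 1 = -1 → (-3,3,-1)
replace slot 1: 2·(3+(-1)) − (-3) = 7 → (7,3,-1)
replace slot 2: 2·(7+(-1)) − 3 = 9 → (7,9,-1)
replace slot 1: 2·(9+(-1)) − 7 = 9 → (9,9,-1)

9,9,-1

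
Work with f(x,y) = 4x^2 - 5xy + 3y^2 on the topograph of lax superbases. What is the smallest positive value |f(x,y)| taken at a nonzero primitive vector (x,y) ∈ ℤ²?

translate: b→3 (≡-5 mod 8), so (4,-5,3)→(4,3,2)
flip: (4,3,2)→(2,-3,4)
translate: b→1 (≡-3 mod 4), so (2,-3,4)→(2,1,3)
reduced (well bottom): (2,1,3) with a≤c, −a<b≤a
well minimum = a = 2

2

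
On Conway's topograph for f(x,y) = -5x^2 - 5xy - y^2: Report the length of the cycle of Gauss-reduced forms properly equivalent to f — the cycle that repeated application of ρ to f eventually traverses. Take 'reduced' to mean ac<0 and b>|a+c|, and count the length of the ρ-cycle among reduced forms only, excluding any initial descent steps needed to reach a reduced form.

D = 5, ⌊√D⌋ = 2
descent: ρ → (-1,1,1)  [lands on river]
river: ρ → (1,1,-1)
ρ-cycle length = 2 (tail of 1 descent step not counted)

2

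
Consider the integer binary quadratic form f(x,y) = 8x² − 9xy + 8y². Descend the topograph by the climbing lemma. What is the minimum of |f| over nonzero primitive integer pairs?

translate: b→7 (≡-9 mod 16), so (8,-9,8)→(8,7,7)
flip: (8,7,7)→(7,-7,8)
translate: b→7 (≡-7 mod 14), so (7,-7,8)→(7,7,8)
reduced (well bottom): (7,7,8) with a≤c, −a<b≤a
well minimum = a = 7

7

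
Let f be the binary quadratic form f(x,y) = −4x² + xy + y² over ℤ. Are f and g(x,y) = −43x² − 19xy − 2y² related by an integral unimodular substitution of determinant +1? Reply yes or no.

D₁ = 17, D₂ = 17
river cycle of f (length 6): (1, 3, -2), (-2, 1, 2), (2, 3, -1), (-1, 3, 2), (2, 1, -2), (-2, 3, 1)
river cycle of g (length 6): (-2, 3, 1), (1, 3, -2), (-2, 1, 2), (2, 3, -1), (-1, 3, 2), (2, 1, -2)
cycles coincide ⇒ equivalent

yes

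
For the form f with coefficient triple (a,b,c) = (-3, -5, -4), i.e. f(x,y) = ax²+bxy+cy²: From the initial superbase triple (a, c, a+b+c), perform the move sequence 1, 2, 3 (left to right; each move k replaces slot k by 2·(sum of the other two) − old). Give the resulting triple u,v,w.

start (-3,-4,-12) = (f(1,0),f(0,1),f(1,1))
replace slot 1: 2·((-4)+(-12)) − (-3) = -29 → (-29,-4,-12)
replace slot 2: 2·((-29)+(-12)) − (-4) = -78 → (-29,-78,-12)
replace slot 3: 2·((-29)+(-78)) − (-12) = -202 → (-29,-78,-202)

-29,-78,-202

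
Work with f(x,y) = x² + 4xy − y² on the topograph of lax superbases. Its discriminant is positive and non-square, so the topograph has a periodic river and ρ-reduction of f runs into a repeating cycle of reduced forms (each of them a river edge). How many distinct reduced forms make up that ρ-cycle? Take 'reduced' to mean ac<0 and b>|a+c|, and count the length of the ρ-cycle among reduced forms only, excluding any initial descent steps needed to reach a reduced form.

D = 20, ⌊√D⌋ = 4
river: ρ → (-1,4,1)
river: ρ → (1,4,-1)
ρ-cycle length = 2 (tail of 0 descent steps not counted)

2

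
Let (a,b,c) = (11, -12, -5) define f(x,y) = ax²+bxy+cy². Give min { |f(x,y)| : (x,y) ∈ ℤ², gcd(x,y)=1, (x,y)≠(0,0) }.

descent: ρ → (-5,12,11)  [lands on river]
river: ρ → (11,10,-6)
river: ρ → (-6,14,7)
river: ρ → (7,14,-6)
river: ρ → (-6,10,11)
river: ρ → (11,12,-5)
river: ρ → (-5,18,2)
river: ρ → (2,18,-5)
closes: descent 1, river 8
min |a| on river = 2

2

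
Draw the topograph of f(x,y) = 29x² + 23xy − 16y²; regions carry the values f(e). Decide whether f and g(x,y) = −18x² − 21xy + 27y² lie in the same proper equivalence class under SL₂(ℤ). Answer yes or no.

D₁ = 2385, D₂ = 2385
river cycle of f (length 14): (-16, 41, 11), (11, 47, -4), (-4, 41, 44), (44, 47, -1), (-1, 47, 44), (44, 41, -4), (-4, 47, 11), (11, 41, -16), (-16, 23, 29), (29, 35, -10), … (4 more)
river cycle of g (length 22): (27, 21, -18), (-18, 15, 30), (30, 45, -3), (-3, 45, 30), (30, 15, -18), (-18, 21, 27), (27, 33, -12), (-12, 39, 18), (18, 33, -18), (-18, 39, 12), … (12 more)
cycles differ ⇒ inequivalent

no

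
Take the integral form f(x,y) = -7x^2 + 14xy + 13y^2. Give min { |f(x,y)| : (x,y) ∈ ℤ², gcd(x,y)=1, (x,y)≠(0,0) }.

river: ρ → (13,12,-8)
river: ρ → (-8,20,5)
river: ρ → (5,20,-8)
river: ρ → (-8,12,13)
river: ρ → (13,14,-7)
river: ρ → (-7,14,13)
closes: descent 0, river 6
min |a| on river = 5

5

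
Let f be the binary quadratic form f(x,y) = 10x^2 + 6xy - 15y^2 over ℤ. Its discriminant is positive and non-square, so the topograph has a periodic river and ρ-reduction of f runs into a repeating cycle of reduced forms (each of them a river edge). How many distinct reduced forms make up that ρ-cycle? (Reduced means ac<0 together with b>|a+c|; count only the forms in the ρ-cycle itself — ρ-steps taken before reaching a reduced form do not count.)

D = 636, ⌊√D⌋ = 25
river: ρ → (-15,24,1)
river: ρ → (1,24,-15)
river: ρ → (-15,6,10)
river: ρ → (10,14,-11)
river: ρ → (-11,8,13)
river: ρ → (13,18,-6)
river: ρ → (-6,18,13)
river: ρ → (13,8,-11)
river: ρ → (-11,14,10)
river: ρ → (10,6,-15)
ρ-cycle length = 10 (tail of 0 descent steps not counted)

10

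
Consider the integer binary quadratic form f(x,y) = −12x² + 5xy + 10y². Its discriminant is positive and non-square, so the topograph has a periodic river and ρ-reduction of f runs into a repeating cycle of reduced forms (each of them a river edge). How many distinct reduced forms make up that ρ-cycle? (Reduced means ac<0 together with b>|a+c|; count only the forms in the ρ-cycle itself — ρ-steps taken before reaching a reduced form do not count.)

D = 505, ⌊√D⌋ = 22
river: ρ → (10,15,-7)
river: ρ → (-7,13,12)
river: ρ → (12,11,-8)
river: ρ → (-8,21,2)
river: ρ → (2,19,-18)
river: ρ → (-18,17,3)
river: ρ → (3,19,-12)
river: ρ → (-12,5,10)
ρ-cycle length = 8 (tail of 0 descent steps not counted)

8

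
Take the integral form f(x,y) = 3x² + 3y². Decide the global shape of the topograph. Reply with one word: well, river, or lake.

D = b²−4ac = 0² − 4·3·3 = -36
D < 0 ⇒ definite ⇒ every region one sign ⇒ single well

well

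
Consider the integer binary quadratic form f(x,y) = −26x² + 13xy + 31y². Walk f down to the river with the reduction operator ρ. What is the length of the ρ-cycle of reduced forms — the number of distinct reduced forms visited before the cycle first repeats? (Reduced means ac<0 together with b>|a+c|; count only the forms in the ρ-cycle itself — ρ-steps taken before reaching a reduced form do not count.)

D = 3393, ⌊√D⌋ = 58
river: ρ → (31,49,-8)
river: ρ → (-8,47,37)
river: ρ → (37,27,-18)
river: ρ → (-18,45,19)
river: ρ → (19,31,-32)
river: ρ → (-32,33,18)
river: ρ → (18,39,-26)
river: ρ → (-26,13,31)
ρ-cycle length = 8 (tail of 0 descent steps not counted)

8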